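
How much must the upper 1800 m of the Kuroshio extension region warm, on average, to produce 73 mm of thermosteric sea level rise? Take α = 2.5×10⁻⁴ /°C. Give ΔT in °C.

ΔT = Δh/(αH) = 0.073 / (2.5×10⁻⁴ × 1800) ≈ 0.1622 °C

ΔT ≈ 0.16 °C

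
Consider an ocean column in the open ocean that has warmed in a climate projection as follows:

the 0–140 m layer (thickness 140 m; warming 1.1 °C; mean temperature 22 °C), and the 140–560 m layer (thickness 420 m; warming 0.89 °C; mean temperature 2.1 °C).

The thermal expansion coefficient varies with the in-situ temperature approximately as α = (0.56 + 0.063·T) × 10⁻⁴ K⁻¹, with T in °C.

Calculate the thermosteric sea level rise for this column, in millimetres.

about 55.8 mm

Layer 1: α = (0.56 + 0.063×22)×10⁻⁴ = 1.946×10⁻⁴ K⁻¹
Layer 2: α = (0.56 + 0.063×2.1)×10⁻⁴ = 0.6923×10⁻⁴ K⁻¹
0–140 m: 1.1 × 1.946×10⁻⁴ × 140 = 0.0299684 m
Layer 2: 420 × 0.6923×10⁻⁴ × 0.89 = 0.025878174 m
Δh = 0.0299684 + 0.025878174 = 0.055846574 m ≈ 55.8 mm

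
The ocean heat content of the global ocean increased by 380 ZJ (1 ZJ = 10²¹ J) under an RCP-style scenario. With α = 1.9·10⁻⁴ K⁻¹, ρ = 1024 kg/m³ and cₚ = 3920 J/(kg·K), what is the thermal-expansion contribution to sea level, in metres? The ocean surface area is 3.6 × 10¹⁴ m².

about 0.0500 m

Per unit area: Q = 380×10²¹ / (3.6×10¹⁴) ≈ 1.056×10⁹ J/m²
Δh = αQ/(ρcₚ) = 1.9×10⁻⁴ × 1.056×10⁹ / (1024 × 3920) ≈ 0.049984 m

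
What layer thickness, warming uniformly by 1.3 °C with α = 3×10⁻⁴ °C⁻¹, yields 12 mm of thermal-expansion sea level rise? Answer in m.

31 m

H = Δh/(αΔT) = 0.012 / (3×10⁻⁴ × 1.3) ≈ 30.77 m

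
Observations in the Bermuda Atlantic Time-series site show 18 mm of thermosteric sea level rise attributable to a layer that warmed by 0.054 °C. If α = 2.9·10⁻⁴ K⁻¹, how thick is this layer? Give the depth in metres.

H = Δh/(αΔT) = 0.018 / (2.9×10⁻⁴ × 0.054) ≈ 1149 m

H ≈ 1150 m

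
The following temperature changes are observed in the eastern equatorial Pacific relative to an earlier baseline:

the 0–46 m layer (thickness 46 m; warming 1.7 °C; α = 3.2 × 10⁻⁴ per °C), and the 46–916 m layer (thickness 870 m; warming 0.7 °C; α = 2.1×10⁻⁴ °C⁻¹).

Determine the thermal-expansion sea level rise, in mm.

Δh ≈ 153 mm

46 × 3.2×10⁻⁴ × 1.7 = 0.025024 m
Layer 2: 0.7 × 870 × 2.1×10⁻⁴ = 0.12789 m
Δh = 0.025024 + 0.12789 = 0.152914 m ≈ 153 mm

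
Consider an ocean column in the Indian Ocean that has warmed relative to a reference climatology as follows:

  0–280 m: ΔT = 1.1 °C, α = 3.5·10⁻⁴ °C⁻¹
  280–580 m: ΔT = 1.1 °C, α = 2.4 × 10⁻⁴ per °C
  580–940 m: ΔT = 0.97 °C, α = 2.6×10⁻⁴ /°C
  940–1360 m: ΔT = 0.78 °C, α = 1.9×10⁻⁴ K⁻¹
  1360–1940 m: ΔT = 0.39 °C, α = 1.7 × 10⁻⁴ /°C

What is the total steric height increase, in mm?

Δh ≈ 378 mm

280 × 3.5×10⁻⁴ × 1.1 = 0.10780 m
2.4×10⁻⁴ × 300 × 1.1 = 0.07920 m
0.97 × 2.6×10⁻⁴ × 360 = 0.090792 m
940–1360 m: 1.9×10⁻⁴ × 420 × 0.78 = 0.062244 m
580 × 0.39 × 1.7×10⁻⁴ = 0.038454 m
Δh = 0.10780 + 0.07920 + 0.090792 + 0.062244 + 0.038454 = 0.37849 m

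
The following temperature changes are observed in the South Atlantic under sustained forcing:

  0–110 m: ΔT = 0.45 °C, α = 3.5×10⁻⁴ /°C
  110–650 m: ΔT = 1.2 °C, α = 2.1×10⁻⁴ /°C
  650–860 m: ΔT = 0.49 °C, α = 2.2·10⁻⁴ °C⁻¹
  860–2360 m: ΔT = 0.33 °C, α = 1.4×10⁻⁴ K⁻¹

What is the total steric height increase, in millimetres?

245 mm

0–110 m: 110 × 0.45 × 3.5×10⁻⁴ = 0.017325 m
110–650 m: 2.1×10⁻⁴ × 1.2 × 540 = 0.13608 m
650–860 m: 210 × 0.49 × 2.2×10⁻⁴ = 0.022638 m
0.33 × 1.4×10⁻⁴ × 1500 = 0.06930 m
Δh = 0.017325 + 0.13608 + 0.022638 + 0.06930 = 0.245343 m ≈ 245 mm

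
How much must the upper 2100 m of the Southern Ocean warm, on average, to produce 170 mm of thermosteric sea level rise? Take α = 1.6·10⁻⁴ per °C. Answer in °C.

ΔT ≈ 0.506 °C

ΔT = Δh/(αH) = 0.17 / (1.6×10⁻⁴ × 2100) ≈ 0.5060 °C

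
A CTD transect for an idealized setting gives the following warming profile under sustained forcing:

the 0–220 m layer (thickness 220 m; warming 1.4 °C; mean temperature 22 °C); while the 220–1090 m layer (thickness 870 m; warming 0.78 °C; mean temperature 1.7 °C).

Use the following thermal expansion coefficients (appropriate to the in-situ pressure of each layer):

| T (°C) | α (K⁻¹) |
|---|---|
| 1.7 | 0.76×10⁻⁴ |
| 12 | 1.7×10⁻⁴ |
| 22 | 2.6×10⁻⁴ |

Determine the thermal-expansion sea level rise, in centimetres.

Layer 1 at 22 °C → α = 2.6×10⁻⁴ K⁻¹
Layer 2 at 1.7 °C → α = 0.76×10⁻⁴ K⁻¹
Layer 1: 220 × 2.6×10⁻⁴ × 1.4 = 0.08008 m
220–1090 m: 0.78 × 0.76×10⁻⁴ × 870 = 0.0515736 m
Δh = 0.08008 + 0.0515736 = 0.1316536 m

Δh = 13.2 cm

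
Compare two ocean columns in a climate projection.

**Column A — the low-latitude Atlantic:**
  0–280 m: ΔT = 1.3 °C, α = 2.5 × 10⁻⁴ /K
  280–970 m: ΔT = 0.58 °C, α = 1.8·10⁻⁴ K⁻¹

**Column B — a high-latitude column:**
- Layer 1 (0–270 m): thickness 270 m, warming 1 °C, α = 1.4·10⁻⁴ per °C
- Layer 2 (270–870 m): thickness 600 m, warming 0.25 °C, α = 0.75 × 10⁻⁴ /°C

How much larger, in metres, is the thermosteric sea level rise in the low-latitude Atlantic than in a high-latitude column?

A Layer 1: 280 × 1.3 × 2.5×10⁻⁴ = 0.09100 m
A Layer 2: 0.58 × 690 × 1.8×10⁻⁴ = 0.072036 m
A total: 0.163036 m
B Layer 1: 270 × 1.4×10⁻⁴ × 1 = 0.03780 m
B Layer 2: 600 × 0.75×10⁻⁴ × 0.25 = 0.01125 m
B total: 0.04905 m
Difference: 0.163036 − 0.04905 = 0.113986 m

0.11 m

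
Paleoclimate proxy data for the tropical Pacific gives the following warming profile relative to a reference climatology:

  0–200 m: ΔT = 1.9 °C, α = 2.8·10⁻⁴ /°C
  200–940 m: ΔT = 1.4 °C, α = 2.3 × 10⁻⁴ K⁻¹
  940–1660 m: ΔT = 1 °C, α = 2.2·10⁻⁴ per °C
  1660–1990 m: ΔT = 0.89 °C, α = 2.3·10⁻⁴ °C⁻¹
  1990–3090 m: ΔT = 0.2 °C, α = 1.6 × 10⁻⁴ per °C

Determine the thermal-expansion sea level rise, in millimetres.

0–200 m: 200 × 2.8×10⁻⁴ × 1.9 = 0.10640 m
2.3×10⁻⁴ × 740 × 1.4 = 0.23828 m
940–1660 m: 2.2×10⁻⁴ × 1 × 720 = 0.15840 m
1660–1990 m: 330 × 2.3×10⁻⁴ × 0.89 = 0.067551 m
Layer 5: 0.2 × 1.6×10⁻⁴ × 1100 = 0.03520 m
Δh = 0.10640 + 0.23828 + 0.15840 + 0.067551 + 0.03520 = 0.605831 m

610 mm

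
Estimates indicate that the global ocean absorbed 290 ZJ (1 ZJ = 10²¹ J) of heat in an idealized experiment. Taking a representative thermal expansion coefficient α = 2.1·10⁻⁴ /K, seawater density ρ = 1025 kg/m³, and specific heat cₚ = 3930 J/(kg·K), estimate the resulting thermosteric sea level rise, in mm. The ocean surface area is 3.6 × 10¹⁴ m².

42 mm

Per unit area: Q = 290×10²¹ / (3.6×10¹⁴) ≈ 8.056×10⁸ J/m²
Δh = αQ/(ρcₚ) = 2.1×10⁻⁴ × 8.056×10⁸ / (1025 × 3930) ≈ 0.041997 m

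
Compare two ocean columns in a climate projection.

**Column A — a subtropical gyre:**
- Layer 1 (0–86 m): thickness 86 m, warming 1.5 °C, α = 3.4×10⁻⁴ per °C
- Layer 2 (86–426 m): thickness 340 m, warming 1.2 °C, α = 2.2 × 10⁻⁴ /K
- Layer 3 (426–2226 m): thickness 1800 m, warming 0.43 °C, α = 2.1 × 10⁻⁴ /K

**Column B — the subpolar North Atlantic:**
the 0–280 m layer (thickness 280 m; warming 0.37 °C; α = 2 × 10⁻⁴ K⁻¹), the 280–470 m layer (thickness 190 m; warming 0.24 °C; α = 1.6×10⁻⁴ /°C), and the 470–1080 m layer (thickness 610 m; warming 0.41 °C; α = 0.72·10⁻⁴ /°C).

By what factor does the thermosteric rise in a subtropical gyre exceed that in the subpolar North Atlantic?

a factor of 6.44

A Layer 1: 1.5 × 86 × 3.4×10⁻⁴ = 0.04386 m
A 86–426 m: 2.2×10⁻⁴ × 1.2 × 340 = 0.08976 m
A 426–2226 m: 0.43 × 1800 × 2.1×10⁻⁴ = 0.16254 m
A total: 0.29616 m
B 0–280 m: 280 × 2×10⁻⁴ × 0.37 = 0.02072 m
B 280–470 m: 190 × 0.24 × 1.6×10⁻⁴ = 0.007296 m
B 610 × 0.41 × 0.72×10⁻⁴ = 0.0180072 m
B total: 0.0460232 m
Ratio: 0.29616 / 0.0460232 ≈ 6.435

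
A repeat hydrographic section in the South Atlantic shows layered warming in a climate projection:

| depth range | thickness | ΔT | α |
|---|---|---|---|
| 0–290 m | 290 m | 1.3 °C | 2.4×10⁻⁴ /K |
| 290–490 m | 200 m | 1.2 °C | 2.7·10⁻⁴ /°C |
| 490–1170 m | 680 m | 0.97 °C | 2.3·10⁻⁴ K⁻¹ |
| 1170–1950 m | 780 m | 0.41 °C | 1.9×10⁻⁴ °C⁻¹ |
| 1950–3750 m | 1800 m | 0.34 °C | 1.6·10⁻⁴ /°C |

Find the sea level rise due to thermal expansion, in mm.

466 mm

290 × 2.4×10⁻⁴ × 1.3 = 0.09048 m
2.7×10⁻⁴ × 200 × 1.2 = 0.06480 m
0.97 × 2.3×10⁻⁴ × 680 = 0.151708 m
1170–1950 m: 0.41 × 780 × 1.9×10⁻⁴ = 0.060762 m
Layer 5: 0.34 × 1800 × 1.6×10⁻⁴ = 0.09792 m
Δh = 0.09048 + 0.06480 + 0.151708 + 0.060762 + 0.09792 = 0.46567 m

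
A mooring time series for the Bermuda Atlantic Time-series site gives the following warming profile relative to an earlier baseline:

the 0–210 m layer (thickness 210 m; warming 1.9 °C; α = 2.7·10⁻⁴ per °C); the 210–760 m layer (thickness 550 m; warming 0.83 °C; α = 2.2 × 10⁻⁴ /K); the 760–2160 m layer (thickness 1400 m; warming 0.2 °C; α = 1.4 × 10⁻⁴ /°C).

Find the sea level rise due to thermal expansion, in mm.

Layer 1: 1.9 × 2.7×10⁻⁴ × 210 = 0.10773 m
Layer 2: 550 × 0.83 × 2.2×10⁻⁴ = 0.10043 m
1400 × 1.4×10⁻⁴ × 0.2 = 0.03920 m
Δh = 0.10773 + 0.10043 + 0.03920 = 0.24736 m ≈ 247 mm

about 247 mm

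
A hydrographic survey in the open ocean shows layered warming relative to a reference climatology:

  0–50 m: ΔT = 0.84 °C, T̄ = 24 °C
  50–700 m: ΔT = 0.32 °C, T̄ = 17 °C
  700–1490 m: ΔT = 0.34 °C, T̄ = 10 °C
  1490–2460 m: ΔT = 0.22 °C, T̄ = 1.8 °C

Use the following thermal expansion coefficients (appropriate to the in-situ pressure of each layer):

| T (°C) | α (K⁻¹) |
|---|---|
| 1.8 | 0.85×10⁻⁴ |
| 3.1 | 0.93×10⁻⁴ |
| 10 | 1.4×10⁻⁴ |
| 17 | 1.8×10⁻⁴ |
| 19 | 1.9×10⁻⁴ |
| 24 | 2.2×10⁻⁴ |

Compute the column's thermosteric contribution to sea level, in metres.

Layer 1 at 24 °C → α = 2.2×10⁻⁴ K⁻¹
Layer 2 at 17 °C → α = 1.8×10⁻⁴ K⁻¹
Layer 3 at 10 °C → α = 1.4×10⁻⁴ K⁻¹
Layer 4 at 1.8 °C → α = 0.85×10⁻⁴ K⁻¹
0–50 m: 0.84 × 50 × 2.2×10⁻⁴ = 0.00924 m
0.32 × 1.8×10⁻⁴ × 650 = 0.03744 m
700–1490 m: 0.34 × 1.4×10⁻⁴ × 790 = 0.037604 m
1490–2460 m: 0.85×10⁻⁴ × 970 × 0.22 = 0.018139 m
Δh = 0.00924 + 0.03744 + 0.037604 + 0.018139 = 0.102423 m

0.102 m of thermosteric rise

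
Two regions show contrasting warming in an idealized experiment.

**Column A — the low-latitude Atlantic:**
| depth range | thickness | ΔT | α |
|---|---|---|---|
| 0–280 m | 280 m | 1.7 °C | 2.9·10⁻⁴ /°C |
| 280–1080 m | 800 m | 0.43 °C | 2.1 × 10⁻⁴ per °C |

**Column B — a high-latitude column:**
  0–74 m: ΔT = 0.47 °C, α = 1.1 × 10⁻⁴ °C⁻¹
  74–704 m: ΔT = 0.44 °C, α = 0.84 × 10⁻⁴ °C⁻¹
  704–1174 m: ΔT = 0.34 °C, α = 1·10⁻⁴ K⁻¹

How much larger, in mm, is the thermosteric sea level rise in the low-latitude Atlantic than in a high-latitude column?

170 mm

A 2.9×10⁻⁴ × 1.7 × 280 = 0.13804 m
A 2.1×10⁻⁴ × 800 × 0.43 = 0.07224 m
A total: 0.21028 m
B Layer 1: 1.1×10⁻⁴ × 0.47 × 74 = 0.0038258 m
B Layer 2: 630 × 0.84×10⁻⁴ × 0.44 = 0.0232848 m
B Layer 3: 470 × 0.34 × 1×10⁻⁴ = 0.01598 m
B total: 0.0430906 m
Difference: 0.21028 − 0.0430906 = 0.1671894 m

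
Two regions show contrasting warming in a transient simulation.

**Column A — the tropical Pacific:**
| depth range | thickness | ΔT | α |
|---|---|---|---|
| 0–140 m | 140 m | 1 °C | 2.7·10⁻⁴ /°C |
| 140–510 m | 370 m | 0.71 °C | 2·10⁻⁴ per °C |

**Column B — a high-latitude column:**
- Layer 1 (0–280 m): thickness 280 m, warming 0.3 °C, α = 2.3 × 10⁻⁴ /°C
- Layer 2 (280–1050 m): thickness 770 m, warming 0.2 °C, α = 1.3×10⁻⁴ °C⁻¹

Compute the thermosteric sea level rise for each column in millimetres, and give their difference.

A 0–140 m: 140 × 1 × 2.7×10⁻⁴ = 0.03780 m
A Layer 2: 0.71 × 2×10⁻⁴ × 370 = 0.05254 m
A total: 0.09034 m
B Layer 1: 0.3 × 280 × 2.3×10⁻⁴ = 0.01932 m
B Layer 2: 0.2 × 1.3×10⁻⁴ × 770 = 0.02002 m
B total: 0.03934 m
Difference: 0.09034 − 0.03934 = 0.05100 m

A: 90.3 mm; B: 39.3 mm; difference 51.0 mm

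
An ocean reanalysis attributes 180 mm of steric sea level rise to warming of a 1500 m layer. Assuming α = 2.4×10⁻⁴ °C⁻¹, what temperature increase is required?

ΔT = Δh/(αH) = 0.18 / (2.4×10⁻⁴ × 1500) = 0.5000 °C

ΔT ≈ 0.500 °C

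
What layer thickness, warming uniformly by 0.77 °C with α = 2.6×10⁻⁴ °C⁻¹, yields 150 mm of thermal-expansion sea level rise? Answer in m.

about 750 m

H = Δh/(αΔT) = 0.15 / (2.6×10⁻⁴ × 0.77) ≈ 749.3 m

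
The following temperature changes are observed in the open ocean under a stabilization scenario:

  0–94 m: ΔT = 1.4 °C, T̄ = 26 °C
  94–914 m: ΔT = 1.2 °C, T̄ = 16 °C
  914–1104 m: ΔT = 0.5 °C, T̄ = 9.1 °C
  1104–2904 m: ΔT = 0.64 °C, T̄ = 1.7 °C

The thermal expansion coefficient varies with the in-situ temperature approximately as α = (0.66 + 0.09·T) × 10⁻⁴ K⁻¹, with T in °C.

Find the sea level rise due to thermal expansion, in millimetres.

Δh = 350 mm

Layer 1: α = (0.66 + 0.09×26)×10⁻⁴ = 3×10⁻⁴ K⁻¹
Layer 2: α = (0.66 + 0.09×16)×10⁻⁴ = 2.1×10⁻⁴ K⁻¹
Layer 3: α = (0.66 + 0.09×9.1)×10⁻⁴ = 1.479×10⁻⁴ K⁻¹
Layer 4: α = (0.66 + 0.09×1.7)×10⁻⁴ = 0.813×10⁻⁴ K⁻¹
0–94 m: 3×10⁻⁴ × 94 × 1.4 = 0.03948 m
94–914 m: 2.1×10⁻⁴ × 820 × 1.2 = 0.20664 m
914–1104 m: 0.5 × 190 × 1.479×10⁻⁴ = 0.0140505 m
Layer 4: 0.64 × 0.813×10⁻⁴ × 1800 = 0.0936576 m
Δh = 0.03948 + 0.20664 + 0.0140505 + 0.0936576 = 0.3538281 m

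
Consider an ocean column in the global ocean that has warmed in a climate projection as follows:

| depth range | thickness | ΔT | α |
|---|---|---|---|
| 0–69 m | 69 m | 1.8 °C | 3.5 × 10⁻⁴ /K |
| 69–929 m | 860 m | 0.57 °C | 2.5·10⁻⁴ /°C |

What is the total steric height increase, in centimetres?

17 cm

0–69 m: 1.8 × 3.5×10⁻⁴ × 69 = 0.04347 m
0.57 × 2.5×10⁻⁴ × 860 = 0.12255 m
Δh = 0.04347 + 0.12255 = 0.16602 m ≈ 17 cm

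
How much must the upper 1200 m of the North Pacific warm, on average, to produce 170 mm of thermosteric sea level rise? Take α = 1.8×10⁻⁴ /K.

about 0.79 °C

ΔT = Δh/(αH) = 0.17 / (1.8×10⁻⁴ × 1200) ≈ 0.7870 °C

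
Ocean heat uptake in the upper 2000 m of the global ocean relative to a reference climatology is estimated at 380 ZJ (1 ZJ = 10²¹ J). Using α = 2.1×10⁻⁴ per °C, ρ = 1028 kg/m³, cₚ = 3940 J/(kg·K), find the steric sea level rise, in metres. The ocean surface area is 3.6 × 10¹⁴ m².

Per unit area: Q = 380×10²¹ / (3.6×10¹⁴) ≈ 1.056×10⁹ J/m²
Δh = αQ/(ρcₚ) = 2.1×10⁻⁴ × 1.056×10⁹ / (1028 × 3940) ≈ 0.054751 m

0.055 m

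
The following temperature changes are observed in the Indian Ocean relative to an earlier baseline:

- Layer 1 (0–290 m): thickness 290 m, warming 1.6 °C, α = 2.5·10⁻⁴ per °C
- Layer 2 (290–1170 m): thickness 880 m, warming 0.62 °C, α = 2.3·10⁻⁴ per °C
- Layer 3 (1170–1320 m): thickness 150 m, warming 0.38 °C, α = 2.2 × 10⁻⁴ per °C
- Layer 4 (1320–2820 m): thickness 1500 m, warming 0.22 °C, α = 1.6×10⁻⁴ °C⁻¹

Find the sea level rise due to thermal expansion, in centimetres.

about 30.7 cm

0–290 m: 290 × 1.6 × 2.5×10⁻⁴ = 0.11600 m
290–1170 m: 880 × 0.62 × 2.3×10⁻⁴ = 0.125488 m
Layer 3: 150 × 2.2×10⁻⁴ × 0.38 = 0.01254 m
1320–2820 m: 1.6×10⁻⁴ × 0.22 × 1500 = 0.05280 m
Δh = 0.11600 + 0.125488 + 0.01254 + 0.05280 = 0.306828 m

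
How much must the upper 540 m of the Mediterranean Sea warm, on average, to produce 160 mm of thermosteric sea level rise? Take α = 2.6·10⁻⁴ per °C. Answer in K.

about 1.1 K

ΔT = Δh/(αH) = 0.16 / (2.6×10⁻⁴ × 540) ≈ 1.140 K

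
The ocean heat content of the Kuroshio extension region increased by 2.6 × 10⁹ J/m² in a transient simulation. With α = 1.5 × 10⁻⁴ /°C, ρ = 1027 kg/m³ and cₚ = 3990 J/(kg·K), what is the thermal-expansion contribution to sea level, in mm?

about 95.2 mm

Δh = αQ/(ρcₚ) = 1.5×10⁻⁴ × 2.6×10⁹ / (1027 × 3990) ≈ 0.095175 m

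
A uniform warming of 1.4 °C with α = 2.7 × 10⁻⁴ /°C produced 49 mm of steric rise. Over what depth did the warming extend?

H = Δh/(αΔT) = 0.049 / (2.7×10⁻⁴ × 1.4) ≈ 129.6 m

130 m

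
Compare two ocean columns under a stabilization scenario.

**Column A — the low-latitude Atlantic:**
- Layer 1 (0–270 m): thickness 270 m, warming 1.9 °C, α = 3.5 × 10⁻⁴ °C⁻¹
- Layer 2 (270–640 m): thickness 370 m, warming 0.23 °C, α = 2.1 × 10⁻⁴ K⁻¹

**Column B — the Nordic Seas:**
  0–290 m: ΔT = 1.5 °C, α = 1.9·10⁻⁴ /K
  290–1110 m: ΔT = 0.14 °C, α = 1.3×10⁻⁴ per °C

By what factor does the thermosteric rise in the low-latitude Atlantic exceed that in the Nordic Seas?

A Layer 1: 3.5×10⁻⁴ × 270 × 1.9 = 0.17955 m
A Layer 2: 0.23 × 2.1×10⁻⁴ × 370 = 0.017871 m
A total: 0.197421 m
B Layer 1: 1.9×10⁻⁴ × 290 × 1.5 = 0.08265 m
B 820 × 0.14 × 1.3×10⁻⁴ = 0.014924 m
B total: 0.097574 m
Ratio: 0.197421 / 0.097574 ≈ 2.023

a factor of 2.0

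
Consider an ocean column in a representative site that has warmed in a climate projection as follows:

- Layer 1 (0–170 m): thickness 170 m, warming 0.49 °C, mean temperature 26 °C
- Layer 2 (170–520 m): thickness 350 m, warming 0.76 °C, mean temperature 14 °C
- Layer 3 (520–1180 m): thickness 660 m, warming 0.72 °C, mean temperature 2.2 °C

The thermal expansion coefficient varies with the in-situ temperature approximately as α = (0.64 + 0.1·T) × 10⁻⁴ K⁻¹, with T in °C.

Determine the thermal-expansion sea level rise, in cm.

Layer 1: α = (0.64 + 0.1×26)×10⁻⁴ = 3.24×10⁻⁴ K⁻¹
Layer 2: α = (0.64 + 0.1×14)×10⁻⁴ = 2.04×10⁻⁴ K⁻¹
Layer 3: α = (0.64 + 0.1×2.2)×10⁻⁴ = 0.86×10⁻⁴ K⁻¹
Layer 1: 3.24×10⁻⁴ × 0.49 × 170 = 0.0269892 m
2.04×10⁻⁴ × 0.76 × 350 = 0.054264 m
520–1180 m: 0.86×10⁻⁴ × 660 × 0.72 = 0.0408672 m
Δh = 0.0269892 + 0.054264 + 0.0408672 = 0.1221204 m ≈ 12.2 cm

Δh = 12.2 cm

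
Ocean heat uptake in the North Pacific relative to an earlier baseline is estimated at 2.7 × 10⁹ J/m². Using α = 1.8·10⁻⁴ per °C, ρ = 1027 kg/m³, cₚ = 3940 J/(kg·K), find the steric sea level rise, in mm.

Δh = αQ/(ρcₚ) = 1.8×10⁻⁴ × 2.7×10⁹ / (1027 × 3940) ≈ 0.12011 m

Δh ≈ 120 mm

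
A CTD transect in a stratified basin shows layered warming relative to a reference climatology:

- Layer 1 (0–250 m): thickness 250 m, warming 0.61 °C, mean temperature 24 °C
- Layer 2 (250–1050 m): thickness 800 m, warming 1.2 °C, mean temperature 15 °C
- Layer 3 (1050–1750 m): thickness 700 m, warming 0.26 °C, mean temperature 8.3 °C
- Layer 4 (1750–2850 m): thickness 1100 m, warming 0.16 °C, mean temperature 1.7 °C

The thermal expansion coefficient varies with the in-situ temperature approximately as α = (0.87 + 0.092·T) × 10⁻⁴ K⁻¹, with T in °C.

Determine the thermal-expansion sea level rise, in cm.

Layer 1: α = (0.87 + 0.092×24)×10⁻⁴ = 3.078×10⁻⁴ K⁻¹
Layer 2: α = (0.87 + 0.092×15)×10⁻⁴ = 2.25×10⁻⁴ K⁻¹
Layer 3: α = (0.87 + 0.092×8.3)×10⁻⁴ = 1.6336×10⁻⁴ K⁻¹
Layer 4: α = (0.87 + 0.092×1.7)×10⁻⁴ = 1.0264×10⁻⁴ K⁻¹
Layer 1: 250 × 3.078×10⁻⁴ × 0.61 = 0.0469395 m
250–1050 m: 800 × 2.25×10⁻⁴ × 1.2 = 0.21600 m
1050–1750 m: 0.26 × 1.6336×10⁻⁴ × 700 = 0.02973152 m
1100 × 1.0264×10⁻⁴ × 0.16 = 0.01806464 m
Δh = 0.0469395 + 0.21600 + 0.02973152 + 0.01806464 = 0.31073566 m ≈ 31 cm

Δh ≈ 31 cm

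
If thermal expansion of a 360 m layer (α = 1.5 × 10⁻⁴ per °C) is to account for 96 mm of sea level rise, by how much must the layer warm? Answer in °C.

ΔT = Δh/(αH) = 0.096 / (1.5×10⁻⁴ × 360) ≈ 1.778 °C

about 1.78 °C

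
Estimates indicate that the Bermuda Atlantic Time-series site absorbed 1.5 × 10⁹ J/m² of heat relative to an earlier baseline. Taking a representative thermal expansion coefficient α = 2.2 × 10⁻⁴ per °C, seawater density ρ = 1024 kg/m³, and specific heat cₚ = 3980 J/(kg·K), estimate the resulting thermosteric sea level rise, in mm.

Δh = αQ/(ρcₚ) = 2.2×10⁻⁴ × 1.5×10⁹ / (1024 × 3980) ≈ 0.080971 m

Δh = 81.0 mm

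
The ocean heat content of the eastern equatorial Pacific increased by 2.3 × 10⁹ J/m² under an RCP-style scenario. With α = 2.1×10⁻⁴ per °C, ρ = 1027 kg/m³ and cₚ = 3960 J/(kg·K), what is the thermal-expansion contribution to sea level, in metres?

0.119 m

Δh = αQ/(ρcₚ) = 2.1×10⁻⁴ × 2.3×10⁹ / (1027 × 3960) ≈ 0.11876 m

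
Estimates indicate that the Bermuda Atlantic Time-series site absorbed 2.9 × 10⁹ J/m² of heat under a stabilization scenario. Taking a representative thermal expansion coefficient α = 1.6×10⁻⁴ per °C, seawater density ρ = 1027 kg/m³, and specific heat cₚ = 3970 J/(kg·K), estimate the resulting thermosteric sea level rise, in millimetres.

110 mm

Δh = αQ/(ρcₚ) = 1.6×10⁻⁴ × 2.9×10⁹ / (1027 × 3970) ≈ 0.11380 m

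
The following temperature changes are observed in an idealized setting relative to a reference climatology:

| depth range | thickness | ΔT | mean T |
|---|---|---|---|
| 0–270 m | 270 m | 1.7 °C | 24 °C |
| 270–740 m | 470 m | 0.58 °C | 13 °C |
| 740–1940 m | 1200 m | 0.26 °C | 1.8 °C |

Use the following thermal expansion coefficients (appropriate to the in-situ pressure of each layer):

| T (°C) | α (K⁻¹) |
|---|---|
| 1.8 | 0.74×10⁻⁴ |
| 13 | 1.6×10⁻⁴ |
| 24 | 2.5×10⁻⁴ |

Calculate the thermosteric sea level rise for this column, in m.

Layer 1 at 24 °C → α = 2.5×10⁻⁴ K⁻¹
Layer 2 at 13 °C → α = 1.6×10⁻⁴ K⁻¹
Layer 3 at 1.8 °C → α = 0.74×10⁻⁴ K⁻¹
1.7 × 270 × 2.5×10⁻⁴ = 0.11475 m
270–740 m: 0.58 × 1.6×10⁻⁴ × 470 = 0.043616 m
740–1940 m: 1200 × 0.74×10⁻⁴ × 0.26 = 0.023088 m
Δh = 0.11475 + 0.043616 + 0.023088 = 0.181454 m ≈ 0.181 m

about 0.181 m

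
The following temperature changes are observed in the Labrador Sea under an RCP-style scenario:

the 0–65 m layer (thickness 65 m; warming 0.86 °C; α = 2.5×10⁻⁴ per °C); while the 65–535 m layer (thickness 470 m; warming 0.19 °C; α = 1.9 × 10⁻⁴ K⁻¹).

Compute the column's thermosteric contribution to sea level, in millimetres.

Δh = 30.9 mm

0–65 m: 65 × 2.5×10⁻⁴ × 0.86 = 0.013975 m
0.19 × 1.9×10⁻⁴ × 470 = 0.016967 m
Δh = 0.013975 + 0.016967 = 0.030942 m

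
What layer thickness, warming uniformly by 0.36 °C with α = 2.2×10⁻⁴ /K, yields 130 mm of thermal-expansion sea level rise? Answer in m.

1600 m

H = Δh/(αΔT) = 0.13 / (2.2×10⁻⁴ × 0.36) ≈ 1641 m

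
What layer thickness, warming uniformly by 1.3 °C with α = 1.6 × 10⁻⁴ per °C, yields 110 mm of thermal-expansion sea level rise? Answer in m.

H ≈ 529 m

H = Δh/(αΔT) = 0.11 / (1.6×10⁻⁴ × 1.3) ≈ 528.8 m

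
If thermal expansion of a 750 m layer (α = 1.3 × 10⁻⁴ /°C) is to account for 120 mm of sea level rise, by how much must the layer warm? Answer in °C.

ΔT ≈ 1.23 °C

ΔT = Δh/(αH) = 0.12 / (1.3×10⁻⁴ × 750) ≈ 1.231 °C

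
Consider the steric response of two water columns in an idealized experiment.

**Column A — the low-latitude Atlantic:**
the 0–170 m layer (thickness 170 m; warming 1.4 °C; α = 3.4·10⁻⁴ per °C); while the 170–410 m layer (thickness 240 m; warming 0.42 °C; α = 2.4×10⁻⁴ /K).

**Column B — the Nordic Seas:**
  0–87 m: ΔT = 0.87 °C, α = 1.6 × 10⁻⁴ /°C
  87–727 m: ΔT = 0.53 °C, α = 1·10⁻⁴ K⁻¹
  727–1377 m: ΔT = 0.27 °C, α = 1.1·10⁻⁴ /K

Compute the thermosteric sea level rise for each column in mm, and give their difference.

A 0–170 m: 170 × 1.4 × 3.4×10⁻⁴ = 0.08092 m
A 2.4×10⁻⁴ × 0.42 × 240 = 0.024192 m
A total: 0.105112 m
B 0–87 m: 1.6×10⁻⁴ × 87 × 0.87 = 0.0121104 m
B 87–727 m: 0.53 × 1×10⁻⁴ × 640 = 0.03392 m
B 727–1377 m: 650 × 0.27 × 1.1×10⁻⁴ = 0.019305 m
B total: 0.0653354 m
Difference: 0.105112 − 0.0653354 = 0.0397766 m

Δh_A ≈ 110 mm, Δh_B ≈ 65 mm; difference ≈ 40 mm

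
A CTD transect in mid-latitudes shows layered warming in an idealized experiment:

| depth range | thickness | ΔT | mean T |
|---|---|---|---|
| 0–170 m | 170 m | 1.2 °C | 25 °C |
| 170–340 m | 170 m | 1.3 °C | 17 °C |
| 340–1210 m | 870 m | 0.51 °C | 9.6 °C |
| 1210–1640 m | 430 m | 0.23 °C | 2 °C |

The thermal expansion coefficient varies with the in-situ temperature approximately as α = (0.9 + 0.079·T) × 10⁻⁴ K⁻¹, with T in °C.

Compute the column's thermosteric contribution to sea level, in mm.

Layer 1: α = (0.9 + 0.079×25)×10⁻⁴ = 2.875×10⁻⁴ K⁻¹
Layer 2: α = (0.9 + 0.079×17)×10⁻⁴ = 2.243×10⁻⁴ K⁻¹
Layer 3: α = (0.9 + 0.079×9.6)×10⁻⁴ = 1.6584×10⁻⁴ K⁻¹
Layer 4: α = (0.9 + 0.079×2)×10⁻⁴ = 1.058×10⁻⁴ K⁻¹
Layer 1: 1.2 × 2.875×10⁻⁴ × 170 = 0.05865 m
170 × 1.3 × 2.243×10⁻⁴ = 0.0495703 m
0.51 × 870 × 1.6584×10⁻⁴ = 0.073583208 m
Layer 4: 1.058×10⁻⁴ × 0.23 × 430 = 0.01046362 m
Δh = 0.05865 + 0.0495703 + 0.073583208 + 0.01046362 = 0.192267128 m

192 mm of thermosteric rise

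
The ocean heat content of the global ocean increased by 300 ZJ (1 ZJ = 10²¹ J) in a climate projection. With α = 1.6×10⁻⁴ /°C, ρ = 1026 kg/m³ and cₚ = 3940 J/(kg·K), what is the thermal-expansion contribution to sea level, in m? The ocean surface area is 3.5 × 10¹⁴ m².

Per unit area: Q = 300×10²¹ / (3.5×10¹⁴) ≈ 8.571×10⁸ J/m²
Δh = αQ/(ρcₚ) = 1.6×10⁻⁴ × 8.571×10⁸ / (1026 × 3940) ≈ 0.033924 m

about 0.034 m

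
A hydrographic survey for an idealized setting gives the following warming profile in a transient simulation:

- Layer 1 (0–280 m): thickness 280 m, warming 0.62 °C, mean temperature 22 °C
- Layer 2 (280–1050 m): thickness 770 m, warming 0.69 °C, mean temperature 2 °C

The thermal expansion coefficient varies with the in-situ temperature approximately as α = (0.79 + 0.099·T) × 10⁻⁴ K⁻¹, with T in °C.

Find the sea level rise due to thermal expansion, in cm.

Layer 1: α = (0.79 + 0.099×22)×10⁻⁴ = 2.968×10⁻⁴ K⁻¹
Layer 2: α = (0.79 + 0.099×2)×10⁻⁴ = 0.988×10⁻⁴ K⁻¹
0.62 × 2.968×10⁻⁴ × 280 = 0.05152448 m
Layer 2: 770 × 0.988×10⁻⁴ × 0.69 = 0.05249244 m
Δh = 0.05152448 + 0.05249244 = 0.10401692 m

about 10.4 cm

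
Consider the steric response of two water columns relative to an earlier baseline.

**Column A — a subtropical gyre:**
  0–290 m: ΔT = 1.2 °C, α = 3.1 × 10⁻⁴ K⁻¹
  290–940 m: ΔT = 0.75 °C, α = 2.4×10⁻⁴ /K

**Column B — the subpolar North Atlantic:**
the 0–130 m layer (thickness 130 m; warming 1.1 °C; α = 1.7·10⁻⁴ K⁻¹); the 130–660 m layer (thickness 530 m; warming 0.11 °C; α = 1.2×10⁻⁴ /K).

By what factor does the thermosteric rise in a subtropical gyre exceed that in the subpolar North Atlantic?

A 290 × 1.2 × 3.1×10⁻⁴ = 0.10788 m
A 2.4×10⁻⁴ × 650 × 0.75 = 0.11700 m
A total: 0.22488 m
B 1.7×10⁻⁴ × 1.1 × 130 = 0.02431 m
B 130–660 m: 0.11 × 530 × 1.2×10⁻⁴ = 0.006996 m
B total: 0.031306 m
Ratio: 0.22488 / 0.031306 ≈ 7.183

a factor of 7.2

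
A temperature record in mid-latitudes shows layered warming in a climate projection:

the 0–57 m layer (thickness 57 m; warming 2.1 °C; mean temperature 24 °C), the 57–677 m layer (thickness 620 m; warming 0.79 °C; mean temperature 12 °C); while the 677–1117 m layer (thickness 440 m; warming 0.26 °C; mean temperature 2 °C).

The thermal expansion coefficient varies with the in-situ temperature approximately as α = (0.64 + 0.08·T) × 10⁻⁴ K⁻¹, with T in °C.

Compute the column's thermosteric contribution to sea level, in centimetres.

12 cm of thermosteric rise

Layer 1: α = (0.64 + 0.08×24)×10⁻⁴ = 2.56×10⁻⁴ K⁻¹
Layer 2: α = (0.64 + 0.08×12)×10⁻⁴ = 1.6×10⁻⁴ K⁻¹
Layer 3: α = (0.64 + 0.08×2)×10⁻⁴ = 0.8×10⁻⁴ K⁻¹
57 × 2.1 × 2.56×10⁻⁴ = 0.0306432 m
57–677 m: 1.6×10⁻⁴ × 0.79 × 620 = 0.078368 m
0.8×10⁻⁴ × 0.26 × 440 = 0.009152 m
Δh = 0.0306432 + 0.078368 + 0.009152 = 0.1181632 m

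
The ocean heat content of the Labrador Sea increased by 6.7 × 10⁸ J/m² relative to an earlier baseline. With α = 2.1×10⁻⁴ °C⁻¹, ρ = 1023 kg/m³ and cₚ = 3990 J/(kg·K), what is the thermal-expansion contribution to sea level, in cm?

Δh = αQ/(ρcₚ) = 2.1×10⁻⁴ × 6.7×10⁸ / (1023 × 3990) ≈ 0.03447 m

Δh ≈ 3.4 cm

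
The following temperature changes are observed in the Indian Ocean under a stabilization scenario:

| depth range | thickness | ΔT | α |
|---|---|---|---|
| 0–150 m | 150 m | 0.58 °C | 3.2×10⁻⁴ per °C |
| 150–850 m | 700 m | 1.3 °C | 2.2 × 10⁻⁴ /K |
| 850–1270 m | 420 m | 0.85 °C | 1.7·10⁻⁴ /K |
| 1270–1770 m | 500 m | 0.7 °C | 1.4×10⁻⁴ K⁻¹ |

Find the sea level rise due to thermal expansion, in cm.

Δh ≈ 34 cm

0–150 m: 0.58 × 3.2×10⁻⁴ × 150 = 0.02784 m
150–850 m: 700 × 2.2×10⁻⁴ × 1.3 = 0.20020 m
1.7×10⁻⁴ × 0.85 × 420 = 0.06069 m
1270–1770 m: 500 × 1.4×10⁻⁴ × 0.7 = 0.04900 m
Δh = 0.02784 + 0.20020 + 0.06069 + 0.04900 = 0.33773 m ≈ 34 cm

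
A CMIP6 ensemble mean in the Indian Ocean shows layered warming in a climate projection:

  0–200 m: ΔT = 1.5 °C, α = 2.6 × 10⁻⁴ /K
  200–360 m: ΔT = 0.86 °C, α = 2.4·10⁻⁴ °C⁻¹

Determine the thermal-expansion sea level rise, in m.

Layer 1: 1.5 × 2.6×10⁻⁴ × 200 = 0.07800 m
200–360 m: 160 × 2.4×10⁻⁴ × 0.86 = 0.033024 m
Δh = 0.07800 + 0.033024 = 0.111024 m ≈ 0.11 m

0.11 m of thermosteric rise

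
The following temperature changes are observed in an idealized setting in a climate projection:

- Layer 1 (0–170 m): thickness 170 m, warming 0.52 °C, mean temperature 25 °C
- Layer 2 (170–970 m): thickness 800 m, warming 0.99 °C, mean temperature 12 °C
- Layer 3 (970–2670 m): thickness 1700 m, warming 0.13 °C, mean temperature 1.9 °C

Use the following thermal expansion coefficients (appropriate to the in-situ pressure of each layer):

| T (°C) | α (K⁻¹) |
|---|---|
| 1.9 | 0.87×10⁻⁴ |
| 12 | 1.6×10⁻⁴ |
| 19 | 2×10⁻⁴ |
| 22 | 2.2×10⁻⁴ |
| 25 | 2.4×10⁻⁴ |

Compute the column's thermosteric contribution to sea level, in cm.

Layer 1 at 25 °C → α = 2.4×10⁻⁴ K⁻¹
Layer 2 at 12 °C → α = 1.6×10⁻⁴ K⁻¹
Layer 3 at 1.9 °C → α = 0.87×10⁻⁴ K⁻¹
0–170 m: 2.4×10⁻⁴ × 0.52 × 170 = 0.021216 m
170–970 m: 1.6×10⁻⁴ × 0.99 × 800 = 0.12672 m
Layer 3: 0.13 × 1700 × 0.87×10⁻⁴ = 0.019227 m
Δh = 0.021216 + 0.12672 + 0.019227 = 0.167163 m ≈ 16.7 cm

16.7 cm of thermosteric rise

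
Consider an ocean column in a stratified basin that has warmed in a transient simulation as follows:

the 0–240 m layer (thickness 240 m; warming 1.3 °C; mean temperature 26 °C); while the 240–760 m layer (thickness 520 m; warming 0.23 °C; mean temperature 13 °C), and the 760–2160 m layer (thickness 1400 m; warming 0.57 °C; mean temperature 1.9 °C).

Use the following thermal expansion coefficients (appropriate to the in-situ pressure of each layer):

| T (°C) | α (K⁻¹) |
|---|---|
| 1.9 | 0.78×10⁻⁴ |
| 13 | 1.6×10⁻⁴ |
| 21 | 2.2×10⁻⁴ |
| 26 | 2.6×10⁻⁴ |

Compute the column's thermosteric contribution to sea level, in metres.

0.163 m

Layer 1 at 26 °C → α = 2.6×10⁻⁴ K⁻¹
Layer 2 at 13 °C → α = 1.6×10⁻⁴ K⁻¹
Layer 3 at 1.9 °C → α = 0.78×10⁻⁴ K⁻¹
2.6×10⁻⁴ × 240 × 1.3 = 0.08112 m
1.6×10⁻⁴ × 0.23 × 520 = 0.019136 m
0.78×10⁻⁴ × 1400 × 0.57 = 0.062244 m
Δh = 0.08112 + 0.019136 + 0.062244 = 0.16250 m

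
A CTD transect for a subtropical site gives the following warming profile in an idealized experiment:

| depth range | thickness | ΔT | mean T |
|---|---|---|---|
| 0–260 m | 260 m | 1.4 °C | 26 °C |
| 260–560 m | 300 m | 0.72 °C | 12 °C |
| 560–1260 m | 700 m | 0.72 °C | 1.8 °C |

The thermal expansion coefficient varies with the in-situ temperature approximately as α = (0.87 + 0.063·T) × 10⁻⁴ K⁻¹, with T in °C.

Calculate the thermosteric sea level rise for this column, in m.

Layer 1: α = (0.87 + 0.063×26)×10⁻⁴ = 2.508×10⁻⁴ K⁻¹
Layer 2: α = (0.87 + 0.063×12)×10⁻⁴ = 1.626×10⁻⁴ K⁻¹
Layer 3: α = (0.87 + 0.063×1.8)×10⁻⁴ = 0.9834×10⁻⁴ K⁻¹
Layer 1: 1.4 × 260 × 2.508×10⁻⁴ = 0.0912912 m
Layer 2: 1.626×10⁻⁴ × 0.72 × 300 = 0.0351216 m
700 × 0.9834×10⁻⁴ × 0.72 = 0.04956336 m
Δh = 0.0912912 + 0.0351216 + 0.04956336 = 0.17597616 m

0.176 m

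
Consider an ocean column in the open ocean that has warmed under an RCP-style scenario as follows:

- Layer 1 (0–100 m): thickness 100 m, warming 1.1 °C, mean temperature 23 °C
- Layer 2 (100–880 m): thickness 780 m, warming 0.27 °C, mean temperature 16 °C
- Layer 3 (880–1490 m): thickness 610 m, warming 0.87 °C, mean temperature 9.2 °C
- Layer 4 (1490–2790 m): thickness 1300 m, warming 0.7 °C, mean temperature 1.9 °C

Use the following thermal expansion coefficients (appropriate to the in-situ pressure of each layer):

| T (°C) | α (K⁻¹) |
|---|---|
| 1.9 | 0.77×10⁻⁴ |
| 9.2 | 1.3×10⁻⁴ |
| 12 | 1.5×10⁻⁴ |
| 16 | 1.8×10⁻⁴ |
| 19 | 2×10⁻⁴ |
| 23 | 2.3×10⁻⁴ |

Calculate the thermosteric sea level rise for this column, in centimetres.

Layer 1 at 23 °C → α = 2.3×10⁻⁴ K⁻¹
Layer 2 at 16 °C → α = 1.8×10⁻⁴ K⁻¹
Layer 3 at 9.2 °C → α = 1.3×10⁻⁴ K⁻¹
Layer 4 at 1.9 °C → α = 0.77×10⁻⁴ K⁻¹
0–100 m: 100 × 1.1 × 2.3×10⁻⁴ = 0.02530 m
1.8×10⁻⁴ × 780 × 0.27 = 0.037908 m
880–1490 m: 0.87 × 610 × 1.3×10⁻⁴ = 0.068991 m
0.77×10⁻⁴ × 0.7 × 1300 = 0.07007 m
Δh = 0.02530 + 0.037908 + 0.068991 + 0.07007 = 0.202269 m

Δh ≈ 20.2 cm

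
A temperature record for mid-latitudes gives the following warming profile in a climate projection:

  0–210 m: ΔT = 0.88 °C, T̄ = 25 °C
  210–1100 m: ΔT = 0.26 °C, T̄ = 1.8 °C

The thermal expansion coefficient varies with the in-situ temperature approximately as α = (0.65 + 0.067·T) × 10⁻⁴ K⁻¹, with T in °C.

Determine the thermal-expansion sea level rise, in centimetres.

Layer 1: α = (0.65 + 0.067×25)×10⁻⁴ = 2.325×10⁻⁴ K⁻¹
Layer 2: α = (0.65 + 0.067×1.8)×10⁻⁴ = 0.7706×10⁻⁴ K⁻¹
0.88 × 2.325×10⁻⁴ × 210 = 0.042966 m
0.26 × 0.7706×10⁻⁴ × 890 = 0.017831684 m
Δh = 0.042966 + 0.017831684 = 0.060797684 m

6.08 cm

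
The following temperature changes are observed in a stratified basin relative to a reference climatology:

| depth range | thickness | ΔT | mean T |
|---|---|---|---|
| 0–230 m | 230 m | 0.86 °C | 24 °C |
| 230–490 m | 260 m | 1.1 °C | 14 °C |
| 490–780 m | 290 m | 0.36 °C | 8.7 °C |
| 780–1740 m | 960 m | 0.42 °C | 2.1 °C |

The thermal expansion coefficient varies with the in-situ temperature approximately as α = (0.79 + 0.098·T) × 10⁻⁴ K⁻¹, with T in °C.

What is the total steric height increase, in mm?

Layer 1: α = (0.79 + 0.098×24)×10⁻⁴ = 3.142×10⁻⁴ K⁻¹
Layer 2: α = (0.79 + 0.098×14)×10⁻⁴ = 2.162×10⁻⁴ K⁻¹
Layer 3: α = (0.79 + 0.098×8.7)×10⁻⁴ = 1.6426×10⁻⁴ K⁻¹
Layer 4: α = (0.79 + 0.098×2.1)×10⁻⁴ = 0.9958×10⁻⁴ K⁻¹
230 × 0.86 × 3.142×10⁻⁴ = 0.06214876 m
230–490 m: 1.1 × 2.162×10⁻⁴ × 260 = 0.0618332 m
490–780 m: 290 × 0.36 × 1.6426×10⁻⁴ = 0.017148744 m
Layer 4: 0.42 × 960 × 0.9958×10⁻⁴ = 0.040150656 m
Δh = 0.06214876 + 0.0618332 + 0.017148744 + 0.040150656 = 0.18128136 m

180 mm of thermosteric rise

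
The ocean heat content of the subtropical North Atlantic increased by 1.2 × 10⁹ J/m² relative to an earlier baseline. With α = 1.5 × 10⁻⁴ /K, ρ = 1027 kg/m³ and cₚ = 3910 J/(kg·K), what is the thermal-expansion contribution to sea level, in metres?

0.0448 m of thermosteric rise

Δh = αQ/(ρcₚ) = 1.5×10⁻⁴ × 1.2×10⁹ / (1027 × 3910) ≈ 0.044826 m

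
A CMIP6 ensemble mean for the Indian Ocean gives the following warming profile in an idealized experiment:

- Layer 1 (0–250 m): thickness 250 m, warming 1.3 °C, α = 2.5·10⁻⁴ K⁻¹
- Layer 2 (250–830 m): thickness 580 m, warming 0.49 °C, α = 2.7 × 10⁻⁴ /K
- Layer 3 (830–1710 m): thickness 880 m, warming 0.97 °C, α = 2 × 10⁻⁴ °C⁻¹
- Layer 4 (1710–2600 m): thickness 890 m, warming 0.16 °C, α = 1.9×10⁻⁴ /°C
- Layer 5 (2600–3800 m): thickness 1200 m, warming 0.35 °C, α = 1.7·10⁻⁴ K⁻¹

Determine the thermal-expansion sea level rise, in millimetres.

0–250 m: 2.5×10⁻⁴ × 250 × 1.3 = 0.08125 m
Layer 2: 2.7×10⁻⁴ × 0.49 × 580 = 0.076734 m
0.97 × 880 × 2×10⁻⁴ = 0.17072 m
1710–2600 m: 890 × 1.9×10⁻⁴ × 0.16 = 0.027056 m
1200 × 1.7×10⁻⁴ × 0.35 = 0.07140 m
Δh = 0.08125 + 0.076734 + 0.17072 + 0.027056 + 0.07140 = 0.42716 m

Δh = 427 mm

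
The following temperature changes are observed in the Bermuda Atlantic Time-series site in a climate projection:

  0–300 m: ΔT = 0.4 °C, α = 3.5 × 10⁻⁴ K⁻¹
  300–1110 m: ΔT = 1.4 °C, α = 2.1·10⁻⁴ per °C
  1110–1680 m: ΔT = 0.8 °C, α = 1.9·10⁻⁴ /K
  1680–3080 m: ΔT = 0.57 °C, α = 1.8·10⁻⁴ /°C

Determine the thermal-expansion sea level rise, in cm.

about 51.0 cm

Layer 1: 3.5×10⁻⁴ × 0.4 × 300 = 0.04200 m
300–1110 m: 2.1×10⁻⁴ × 1.4 × 810 = 0.23814 m
570 × 0.8 × 1.9×10⁻⁴ = 0.08664 m
Layer 4: 1.8×10⁻⁴ × 1400 × 0.57 = 0.14364 m
Δh = 0.04200 + 0.23814 + 0.08664 + 0.14364 = 0.51042 m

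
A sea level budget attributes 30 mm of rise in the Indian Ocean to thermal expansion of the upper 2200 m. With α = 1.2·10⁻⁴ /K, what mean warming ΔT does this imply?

ΔT = Δh/(αH) = 0.03 / (1.2×10⁻⁴ × 2200) ≈ 0.1136 K

about 0.114 K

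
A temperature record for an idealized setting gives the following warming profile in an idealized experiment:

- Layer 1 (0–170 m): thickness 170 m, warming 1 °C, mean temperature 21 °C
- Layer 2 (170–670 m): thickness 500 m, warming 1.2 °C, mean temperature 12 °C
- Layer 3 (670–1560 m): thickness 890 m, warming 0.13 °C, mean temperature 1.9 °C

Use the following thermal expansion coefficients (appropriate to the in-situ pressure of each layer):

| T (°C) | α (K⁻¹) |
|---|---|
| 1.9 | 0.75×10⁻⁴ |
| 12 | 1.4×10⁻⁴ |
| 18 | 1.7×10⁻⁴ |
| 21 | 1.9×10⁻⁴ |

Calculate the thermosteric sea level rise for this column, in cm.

12.5 cm of thermosteric rise

Layer 1 at 21 °C → α = 1.9×10⁻⁴ K⁻¹
Layer 2 at 12 °C → α = 1.4×10⁻⁴ K⁻¹
Layer 3 at 1.9 °C → α = 0.75×10⁻⁴ K⁻¹
170 × 1 × 1.9×10⁻⁴ = 0.03230 m
170–670 m: 1.4×10⁻⁴ × 1.2 × 500 = 0.08400 m
0.13 × 890 × 0.75×10⁻⁴ = 0.0086775 m
Δh = 0.03230 + 0.08400 + 0.0086775 = 0.1249775 m ≈ 12.5 cm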